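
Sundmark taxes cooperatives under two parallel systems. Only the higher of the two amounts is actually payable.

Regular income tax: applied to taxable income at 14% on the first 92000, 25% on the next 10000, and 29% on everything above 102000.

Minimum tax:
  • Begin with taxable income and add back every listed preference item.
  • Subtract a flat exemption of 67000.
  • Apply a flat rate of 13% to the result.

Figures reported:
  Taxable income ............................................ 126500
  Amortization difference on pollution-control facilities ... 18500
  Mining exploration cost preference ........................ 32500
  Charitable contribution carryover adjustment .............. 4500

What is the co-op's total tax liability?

22485

Minimum tax:
  Adjusted income: 126500 + 18500 + 32500 + 4500 = 182000
  Less exemption 67000 → base 115000
  115000 × 13% = 14950

Regular income tax:
  92000 × 14% = 12880
  10000 × 25% = 2500
  24500 × 29% = 7105
  → 22485

22485 > 14950, so the regular income tax governs.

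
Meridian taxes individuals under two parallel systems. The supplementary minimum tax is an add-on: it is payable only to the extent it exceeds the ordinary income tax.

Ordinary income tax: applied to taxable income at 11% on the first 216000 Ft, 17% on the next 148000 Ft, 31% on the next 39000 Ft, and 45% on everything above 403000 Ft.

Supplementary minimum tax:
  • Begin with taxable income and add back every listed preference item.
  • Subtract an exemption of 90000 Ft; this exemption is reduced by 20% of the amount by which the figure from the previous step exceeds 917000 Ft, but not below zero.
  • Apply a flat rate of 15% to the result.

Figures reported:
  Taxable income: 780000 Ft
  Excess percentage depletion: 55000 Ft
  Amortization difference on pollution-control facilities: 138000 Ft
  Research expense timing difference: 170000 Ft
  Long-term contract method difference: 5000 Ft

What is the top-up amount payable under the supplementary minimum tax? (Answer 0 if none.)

0 Ft

Supplementary minimum tax:
  Adjusted income: 780000 Ft + 55000 Ft + 138000 Ft + 170000 Ft + 5000 Ft = 1148000 Ft
  Exemption: 90000 Ft − 20% × (1148000 Ft − 917000 Ft) = 90000 Ft − 46200 Ft = 43800 Ft
  Base: 1148000 Ft − 43800 Ft = 1104200 Ft
  1104200 Ft × 15% = 165630 Ft

Ordinary income tax:
  216000 Ft × 11% = 23760 Ft
  148000 Ft × 17% = 25160 Ft
  39000 Ft × 31% = 12090 Ft
  377000 Ft × 45% = 169650 Ft
  → 230660 Ft

165630 Ft ≤ 230660 Ft, so no add-on is due.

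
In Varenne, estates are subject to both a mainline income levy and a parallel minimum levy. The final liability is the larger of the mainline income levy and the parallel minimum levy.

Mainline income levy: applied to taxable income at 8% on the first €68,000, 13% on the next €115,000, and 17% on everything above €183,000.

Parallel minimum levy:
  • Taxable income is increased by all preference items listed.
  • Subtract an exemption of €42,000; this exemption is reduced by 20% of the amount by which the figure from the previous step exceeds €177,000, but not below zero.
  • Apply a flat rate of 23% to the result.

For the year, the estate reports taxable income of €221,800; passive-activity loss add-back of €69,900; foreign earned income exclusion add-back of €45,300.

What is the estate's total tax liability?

€75,210

Mainline income levy:
  €68,000 × 8% = €5,440
  €115,000 × 13% = €14,950
  €38,800 × 17% = €6,596
  → €26,986

Parallel minimum levy:
  Adjusted income: €221,800 + €69,900 + €45,300 = €337,000
  Exemption: €42,000 − 20% × (€337,000 − €177,000) = €42,000 − €32,000 = €10,000
  Base: €337,000 − €10,000 = €327,000
  €327,000 × 23% = €75,210

€75,210 > €26,986, so the parallel minimum levy is the binding amount.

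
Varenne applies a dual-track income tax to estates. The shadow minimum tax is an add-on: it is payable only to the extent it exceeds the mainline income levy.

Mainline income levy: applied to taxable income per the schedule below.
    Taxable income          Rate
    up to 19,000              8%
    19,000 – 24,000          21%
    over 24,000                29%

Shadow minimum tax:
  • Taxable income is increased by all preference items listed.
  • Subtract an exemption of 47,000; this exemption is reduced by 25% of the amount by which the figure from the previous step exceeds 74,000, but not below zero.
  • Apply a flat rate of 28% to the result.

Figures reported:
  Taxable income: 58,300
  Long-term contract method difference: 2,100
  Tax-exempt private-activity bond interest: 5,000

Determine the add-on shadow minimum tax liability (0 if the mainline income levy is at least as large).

Mainline income levy:
  19,000 × 8% = 1,520
  5,000 × 21% = 1,050
  34,300 × 29% = 9,947
  → 12,517

Shadow minimum tax:
  Adjusted income: 58,300 + 2,100 + 5,000 = 65,400
  Exemption: 65,400 ≤ 74,000, so full 47,000 applies
  Base: 65,400 − 47,000 = 18,400
  18,400 × 28% = 5,152

5,152 ≤ 12,517, so no add-on is due.

0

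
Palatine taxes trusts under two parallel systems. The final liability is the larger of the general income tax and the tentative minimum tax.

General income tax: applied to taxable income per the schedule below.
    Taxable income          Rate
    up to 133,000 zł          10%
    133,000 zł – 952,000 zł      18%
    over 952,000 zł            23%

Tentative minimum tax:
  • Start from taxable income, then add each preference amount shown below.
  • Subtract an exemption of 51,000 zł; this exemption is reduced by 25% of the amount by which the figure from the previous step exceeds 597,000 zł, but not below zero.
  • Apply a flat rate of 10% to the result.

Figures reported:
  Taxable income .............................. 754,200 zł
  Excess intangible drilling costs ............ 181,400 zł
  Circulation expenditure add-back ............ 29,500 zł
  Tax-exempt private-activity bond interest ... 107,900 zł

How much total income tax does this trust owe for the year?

125,116 zł

General income tax:
  133,000 zł × 10% = 13,300 zł
  621,200 zł × 18% = 111,816 zł
  → 125,116 zł

Tentative minimum tax:
  Adjusted income: 754,200 zł + 181,400 zł + 29,500 zł + 107,900 zł = 1,073,000 zł
  Exemption: 25% × (1,073,000 zł − 597,000 zł) = 119,000 zł ≥ 51,000 zł, so the exemption is fully phased out
  Base: 1,073,000 zł − 0 zł = 1,073,000 zł
  1,073,000 zł × 10% = 107,300 zł

125,116 zł > 107,300 zł, so the general income tax governs.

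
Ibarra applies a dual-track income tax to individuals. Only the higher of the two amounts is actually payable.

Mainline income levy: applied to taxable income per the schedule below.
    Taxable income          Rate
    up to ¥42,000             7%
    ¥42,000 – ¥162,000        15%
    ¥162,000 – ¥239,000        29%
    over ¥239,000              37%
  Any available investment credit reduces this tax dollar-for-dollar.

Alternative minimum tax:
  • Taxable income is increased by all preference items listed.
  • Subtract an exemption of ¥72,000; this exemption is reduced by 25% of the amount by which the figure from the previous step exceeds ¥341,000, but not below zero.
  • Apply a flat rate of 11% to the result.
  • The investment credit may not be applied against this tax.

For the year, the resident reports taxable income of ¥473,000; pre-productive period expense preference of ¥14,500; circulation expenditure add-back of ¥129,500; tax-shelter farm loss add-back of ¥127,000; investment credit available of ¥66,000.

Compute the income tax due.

Alternative minimum tax:
  Adjusted income: ¥473,000 + ¥14,500 + ¥129,500 + ¥127,000 = ¥744,000
  Exemption: 25% × (¥744,000 − ¥341,000) = ¥100,750 ≥ ¥72,000, so the exemption is fully phased out
  Base: ¥744,000 − ¥0 = ¥744,000
  ¥744,000 × 11% = ¥81,840

Mainline income levy:
  ¥42,000 × 7% = ¥2,940
  ¥120,000 × 15% = ¥18,000
  ¥77,000 × 29% = ¥22,330
  ¥234,000 × 37% = ¥86,580
  → ¥129,850
  Less investment credit ¥66,000 → ¥63,850

¥81,840 > ¥63,850, so the alternative minimum tax is the binding amount.

¥81,840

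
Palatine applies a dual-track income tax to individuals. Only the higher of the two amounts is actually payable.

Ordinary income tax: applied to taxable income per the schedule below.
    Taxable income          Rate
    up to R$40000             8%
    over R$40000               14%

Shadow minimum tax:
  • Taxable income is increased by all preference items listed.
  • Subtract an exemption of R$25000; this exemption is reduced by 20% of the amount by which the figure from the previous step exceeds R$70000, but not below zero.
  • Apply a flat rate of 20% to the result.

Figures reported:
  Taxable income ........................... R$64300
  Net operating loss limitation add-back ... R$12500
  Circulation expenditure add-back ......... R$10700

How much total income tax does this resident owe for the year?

R$13200

Shadow minimum tax:
  Adjusted income: R$64300 + R$12500 + R$10700 = R$87500
  Exemption: R$25000 − 20% × (R$87500 − R$70000) = R$25000 − R$3500 = R$21500
  Base: R$87500 − R$21500 = R$66000
  R$66000 × 20% = R$13200

Ordinary income tax:
  R$40000 × 8% = R$3200
  R$24300 × 14% = R$3402
  → R$6602

R$13200 > R$6602, so the shadow minimum tax is the binding amount.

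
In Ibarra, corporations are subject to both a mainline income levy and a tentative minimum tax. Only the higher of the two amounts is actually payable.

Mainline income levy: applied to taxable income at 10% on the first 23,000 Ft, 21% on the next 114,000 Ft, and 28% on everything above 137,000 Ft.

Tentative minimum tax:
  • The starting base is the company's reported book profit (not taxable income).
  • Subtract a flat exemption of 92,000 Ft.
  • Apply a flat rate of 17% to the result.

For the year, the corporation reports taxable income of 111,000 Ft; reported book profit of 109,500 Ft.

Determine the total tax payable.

Mainline income levy:
  23,000 Ft × 10% = 2,300 Ft
  88,000 Ft × 21% = 18,480 Ft
  → 20,780 Ft

Tentative minimum tax:
  Base (reported book profit): 109,500 Ft
  Less exemption 92,000 Ft → base 17,500 Ft
  17,500 Ft × 17% = 2,975 Ft

20,780 Ft > 2,975 Ft, so the mainline income levy governs.

20,780 Ft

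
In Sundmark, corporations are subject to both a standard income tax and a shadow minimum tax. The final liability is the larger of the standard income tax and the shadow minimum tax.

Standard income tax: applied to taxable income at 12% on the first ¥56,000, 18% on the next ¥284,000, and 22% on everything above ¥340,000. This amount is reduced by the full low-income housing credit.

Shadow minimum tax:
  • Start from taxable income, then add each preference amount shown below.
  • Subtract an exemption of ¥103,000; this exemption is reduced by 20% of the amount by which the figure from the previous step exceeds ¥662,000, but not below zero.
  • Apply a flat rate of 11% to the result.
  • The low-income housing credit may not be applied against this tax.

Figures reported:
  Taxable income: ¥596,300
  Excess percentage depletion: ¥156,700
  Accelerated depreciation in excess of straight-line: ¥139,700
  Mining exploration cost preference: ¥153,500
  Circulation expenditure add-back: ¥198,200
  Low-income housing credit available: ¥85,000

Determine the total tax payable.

¥136,884

Standard income tax:
  ¥56,000 × 12% = ¥6,720
  ¥284,000 × 18% = ¥51,120
  ¥256,300 × 22% = ¥56,386
  → ¥114,226
  Less low-income housing credit ¥85,000 → ¥29,226

Shadow minimum tax:
  Adjusted income: ¥596,300 + ¥156,700 + ¥139,700 + ¥153,500 + ¥198,200 = ¥1,244,400
  Exemption: 20% × (¥1,244,400 − ¥662,000) = ¥116,480 ≥ ¥103,000, so the exemption is fully phased out
  Base: ¥1,244,400 − ¥0 = ¥1,244,400
  ¥1,244,400 × 11% = ¥136,884

¥136,884 > ¥29,226, so the shadow minimum tax is the binding amount.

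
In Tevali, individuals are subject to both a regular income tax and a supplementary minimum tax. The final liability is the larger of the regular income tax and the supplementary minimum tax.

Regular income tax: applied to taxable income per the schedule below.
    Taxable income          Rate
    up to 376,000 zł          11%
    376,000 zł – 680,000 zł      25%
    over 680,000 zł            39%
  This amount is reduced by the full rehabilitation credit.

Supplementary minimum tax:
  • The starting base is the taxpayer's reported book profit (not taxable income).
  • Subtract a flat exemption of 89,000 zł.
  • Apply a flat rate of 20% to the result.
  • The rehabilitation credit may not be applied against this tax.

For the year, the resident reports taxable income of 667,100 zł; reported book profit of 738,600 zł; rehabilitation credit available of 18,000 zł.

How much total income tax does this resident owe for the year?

Supplementary minimum tax:
  Base (reported book profit): 738,600 zł
  Less exemption 89,000 zł → base 649,600 zł
  649,600 zł × 20% = 129,920 zł

Regular income tax:
  376,000 zł × 11% = 41,360 zł
  291,100 zł × 25% = 72,775 zł
  → 114,135 zł
  Less rehabilitation credit 18,000 zł → 96,135 zł

129,920 zł > 96,135 zł, so the supplementary minimum tax is the binding amount.

129,920 zł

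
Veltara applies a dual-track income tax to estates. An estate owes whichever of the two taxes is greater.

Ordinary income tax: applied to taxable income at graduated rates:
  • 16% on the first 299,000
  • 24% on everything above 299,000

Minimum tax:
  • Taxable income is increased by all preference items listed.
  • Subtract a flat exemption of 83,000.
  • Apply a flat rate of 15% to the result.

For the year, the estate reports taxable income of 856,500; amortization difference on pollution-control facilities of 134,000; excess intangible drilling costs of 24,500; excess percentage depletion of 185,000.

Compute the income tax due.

Ordinary income tax:
  299,000 × 16% = 47,840
  557,500 × 24% = 133,800
  → 181,640

Minimum tax:
  Adjusted income: 856,500 + 134,000 + 24,500 + 185,000 = 1,200,000
  Less exemption 83,000 → base 1,117,000
  1,117,000 × 15% = 167,550

181,640 > 167,550, so the ordinary income tax governs.

181,640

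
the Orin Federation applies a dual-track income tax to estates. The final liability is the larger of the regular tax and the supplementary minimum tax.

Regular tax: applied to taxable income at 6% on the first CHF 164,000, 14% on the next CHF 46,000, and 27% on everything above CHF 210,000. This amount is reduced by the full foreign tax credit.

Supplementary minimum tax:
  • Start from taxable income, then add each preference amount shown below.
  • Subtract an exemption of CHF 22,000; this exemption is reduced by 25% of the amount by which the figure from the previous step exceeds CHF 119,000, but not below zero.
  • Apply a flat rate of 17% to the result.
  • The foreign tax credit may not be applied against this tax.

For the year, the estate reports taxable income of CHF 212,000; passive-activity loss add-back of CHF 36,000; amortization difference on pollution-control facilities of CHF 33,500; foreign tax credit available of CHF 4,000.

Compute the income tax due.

CHF 47,855

Supplementary minimum tax:
  Adjusted income: CHF 212,000 + CHF 36,000 + CHF 33,500 = CHF 281,500
  Exemption: 25% × (CHF 281,500 − CHF 119,000) = CHF 40,625 ≥ CHF 22,000, so the exemption is fully phased out
  Base: CHF 281,500 − CHF 0 = CHF 281,500
  CHF 281,500 × 17% = CHF 47,855

Regular tax:
  CHF 164,000 × 6% = CHF 9,840
  CHF 46,000 × 14% = CHF 6,440
  CHF 2,000 × 27% = CHF 540
  → CHF 16,820
  Less foreign tax credit CHF 4,000 → CHF 12,820

CHF 47,855 > CHF 12,820, so the supplementary minimum tax is the binding amount.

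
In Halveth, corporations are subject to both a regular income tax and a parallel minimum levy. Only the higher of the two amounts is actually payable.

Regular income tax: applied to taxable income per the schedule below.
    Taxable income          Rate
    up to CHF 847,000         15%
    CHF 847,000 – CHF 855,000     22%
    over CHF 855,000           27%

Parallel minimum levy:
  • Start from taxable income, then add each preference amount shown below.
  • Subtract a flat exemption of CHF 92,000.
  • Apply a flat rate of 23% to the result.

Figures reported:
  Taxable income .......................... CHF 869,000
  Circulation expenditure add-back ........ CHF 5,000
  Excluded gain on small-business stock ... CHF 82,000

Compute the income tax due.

CHF 198,720

Regular income tax:
  CHF 847,000 × 15% = CHF 127,050
  CHF 8,000 × 22% = CHF 1,760
  CHF 14,000 × 27% = CHF 3,780
  → CHF 132,590

Parallel minimum levy:
  Adjusted income: CHF 869,000 + CHF 5,000 + CHF 82,000 = CHF 956,000
  Less exemption CHF 92,000 → base CHF 864,000
  CHF 864,000 × 23% = CHF 198,720

CHF 198,720 > CHF 132,590, so the parallel minimum levy is the binding amount.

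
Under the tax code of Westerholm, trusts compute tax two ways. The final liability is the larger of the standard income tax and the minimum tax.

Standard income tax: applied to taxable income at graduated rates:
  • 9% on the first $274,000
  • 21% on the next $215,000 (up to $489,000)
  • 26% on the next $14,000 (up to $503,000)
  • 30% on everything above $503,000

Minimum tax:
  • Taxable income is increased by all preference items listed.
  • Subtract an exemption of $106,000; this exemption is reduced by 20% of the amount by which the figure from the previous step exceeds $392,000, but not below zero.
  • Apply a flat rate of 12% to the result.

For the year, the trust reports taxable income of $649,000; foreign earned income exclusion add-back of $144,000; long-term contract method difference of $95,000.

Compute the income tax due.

Standard income tax:
  $274,000 × 9% = $24,660
  $215,000 × 21% = $45,150
  $14,000 × 26% = $3,640
  $146,000 × 30% = $43,800
  → $117,250

Minimum tax:
  Adjusted income: $649,000 + $144,000 + $95,000 = $888,000
  Exemption: $106,000 − 20% × ($888,000 − $392,000) = $106,000 − $99,200 = $6,800
  Base: $888,000 − $6,800 = $881,200
  $881,200 × 12% = $105,744

$117,250 > $105,744, so the standard income tax governs.

$117,250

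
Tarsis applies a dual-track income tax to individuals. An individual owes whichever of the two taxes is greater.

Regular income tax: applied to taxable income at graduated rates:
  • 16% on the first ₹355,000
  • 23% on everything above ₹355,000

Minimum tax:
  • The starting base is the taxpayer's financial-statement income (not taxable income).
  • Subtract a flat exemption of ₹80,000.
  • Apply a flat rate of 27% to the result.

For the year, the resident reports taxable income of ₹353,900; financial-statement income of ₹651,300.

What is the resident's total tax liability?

Regular income tax:
  ₹353,900 × 16% = ₹56,624

Minimum tax:
  Base (financial-statement income): ₹651,300
  Less exemption ₹80,000 → base ₹571,300
  ₹571,300 × 27% = ₹154,251

₹154,251 > ₹56,624, so the minimum tax is the binding amount.

₹154,251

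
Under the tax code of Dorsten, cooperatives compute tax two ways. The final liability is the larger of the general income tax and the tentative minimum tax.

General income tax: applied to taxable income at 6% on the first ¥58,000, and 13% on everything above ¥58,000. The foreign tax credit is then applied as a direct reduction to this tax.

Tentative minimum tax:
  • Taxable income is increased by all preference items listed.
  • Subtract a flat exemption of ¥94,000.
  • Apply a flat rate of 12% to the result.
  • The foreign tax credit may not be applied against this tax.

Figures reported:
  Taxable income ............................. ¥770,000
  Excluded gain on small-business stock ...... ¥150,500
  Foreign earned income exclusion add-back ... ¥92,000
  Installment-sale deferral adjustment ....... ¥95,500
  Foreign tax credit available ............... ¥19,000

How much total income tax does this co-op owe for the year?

¥121,680

General income tax:
  ¥58,000 × 6% = ¥3,480
  ¥712,000 × 13% = ¥92,560
  → ¥96,040
  Less foreign tax credit ¥19,000 → ¥77,040

Tentative minimum tax:
  Adjusted income: ¥770,000 + ¥150,500 + ¥92,000 + ¥95,500 = ¥1,108,000
  Less exemption ¥94,000 → base ¥1,014,000
  ¥1,014,000 × 12% = ¥121,680

¥121,680 > ¥77,040, so the tentative minimum tax is the binding amount.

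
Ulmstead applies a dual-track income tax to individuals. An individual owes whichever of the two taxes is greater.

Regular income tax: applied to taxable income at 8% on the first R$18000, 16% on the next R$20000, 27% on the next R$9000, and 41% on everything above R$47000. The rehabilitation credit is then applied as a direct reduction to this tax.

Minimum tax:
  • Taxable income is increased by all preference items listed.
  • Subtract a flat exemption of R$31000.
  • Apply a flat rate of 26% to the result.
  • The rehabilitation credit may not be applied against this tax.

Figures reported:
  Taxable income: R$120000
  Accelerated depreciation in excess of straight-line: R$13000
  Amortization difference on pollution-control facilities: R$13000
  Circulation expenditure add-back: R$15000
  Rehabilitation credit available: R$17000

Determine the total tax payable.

Regular income tax:
  R$18000 × 8% = R$1440
  R$20000 × 16% = R$3200
  R$9000 × 27% = R$2430
  R$73000 × 41% = R$29930
  → R$37000
  Less rehabilitation credit R$17000 → R$20000

Minimum tax:
  Adjusted income: R$120000 + R$13000 + R$13000 + R$15000 = R$161000
  Less exemption R$31000 → base R$130000
  R$130000 × 26% = R$33800

R$33800 > R$20000, so the minimum tax is the binding amount.

R$33800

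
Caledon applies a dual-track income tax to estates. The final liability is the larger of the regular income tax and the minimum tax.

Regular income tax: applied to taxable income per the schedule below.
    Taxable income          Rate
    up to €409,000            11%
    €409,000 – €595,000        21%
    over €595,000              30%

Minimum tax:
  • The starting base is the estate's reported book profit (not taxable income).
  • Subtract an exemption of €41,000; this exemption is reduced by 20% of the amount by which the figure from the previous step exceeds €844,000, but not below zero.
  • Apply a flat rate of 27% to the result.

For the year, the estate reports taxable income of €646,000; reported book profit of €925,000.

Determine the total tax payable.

Regular income tax:
  €409,000 × 11% = €44,990
  €186,000 × 21% = €39,060
  €51,000 × 30% = €15,300
  → €99,350

Minimum tax:
  Base (reported book profit): €925,000
  Exemption: €41,000 − 20% × (€925,000 − €844,000) = €41,000 − €16,200 = €24,800
  Base: €925,000 − €24,800 = €900,200
  €900,200 × 27% = €243,054

€243,054 > €99,350, so the minimum tax is the binding amount.

€243,054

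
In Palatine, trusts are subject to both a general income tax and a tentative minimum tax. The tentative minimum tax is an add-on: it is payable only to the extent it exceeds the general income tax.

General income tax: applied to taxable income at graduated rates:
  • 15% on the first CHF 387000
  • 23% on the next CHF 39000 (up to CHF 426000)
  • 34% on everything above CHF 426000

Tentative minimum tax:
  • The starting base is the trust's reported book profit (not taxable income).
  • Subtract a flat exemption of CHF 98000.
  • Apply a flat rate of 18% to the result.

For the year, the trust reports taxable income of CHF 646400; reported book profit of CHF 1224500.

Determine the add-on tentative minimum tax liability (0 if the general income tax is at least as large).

Tentative minimum tax:
  Base (reported book profit): CHF 1224500
  Less exemption CHF 98000 → base CHF 1126500
  CHF 1126500 × 18% = CHF 202770

General income tax:
  CHF 387000 × 15% = CHF 58050
  CHF 39000 × 23% = CHF 8970
  CHF 220400 × 34% = CHF 74936
  → CHF 141956

Excess of tentative minimum tax over general income tax: CHF 202770 − CHF 141956 = CHF 60814.

CHF 60814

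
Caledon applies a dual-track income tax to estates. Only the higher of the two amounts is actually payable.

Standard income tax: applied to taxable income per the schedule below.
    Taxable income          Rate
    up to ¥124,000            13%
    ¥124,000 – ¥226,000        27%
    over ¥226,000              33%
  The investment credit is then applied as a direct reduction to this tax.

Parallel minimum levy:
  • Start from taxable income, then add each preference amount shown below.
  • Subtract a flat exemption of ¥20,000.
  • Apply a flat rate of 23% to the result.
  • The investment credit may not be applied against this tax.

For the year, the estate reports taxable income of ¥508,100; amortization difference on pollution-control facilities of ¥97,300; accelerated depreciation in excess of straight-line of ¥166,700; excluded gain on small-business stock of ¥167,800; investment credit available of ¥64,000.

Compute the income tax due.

¥211,577

Standard income tax:
  ¥124,000 × 13% = ¥16,120
  ¥102,000 × 27% = ¥27,540
  ¥282,100 × 33% = ¥93,093
  → ¥136,753
  Less investment credit ¥64,000 → ¥72,753

Parallel minimum levy:
  Adjusted income: ¥508,100 + ¥97,300 + ¥166,700 + ¥167,800 = ¥939,900
  Less exemption ¥20,000 → base ¥919,900
  ¥919,900 × 23% = ¥211,577

¥211,577 > ¥72,753, so the parallel minimum levy is the binding amount.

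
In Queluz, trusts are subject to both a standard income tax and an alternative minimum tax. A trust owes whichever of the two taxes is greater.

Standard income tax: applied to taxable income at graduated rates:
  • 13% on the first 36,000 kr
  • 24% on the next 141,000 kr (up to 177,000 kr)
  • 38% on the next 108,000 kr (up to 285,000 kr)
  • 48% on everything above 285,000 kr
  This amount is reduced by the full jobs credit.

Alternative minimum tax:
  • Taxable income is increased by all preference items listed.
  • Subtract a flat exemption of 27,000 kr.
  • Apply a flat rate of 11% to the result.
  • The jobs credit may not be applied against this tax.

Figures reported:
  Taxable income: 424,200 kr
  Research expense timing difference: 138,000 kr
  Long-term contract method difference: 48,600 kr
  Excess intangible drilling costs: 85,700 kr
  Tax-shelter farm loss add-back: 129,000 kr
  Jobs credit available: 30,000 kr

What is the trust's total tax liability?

116,376 kr

Standard income tax:
  36,000 kr × 13% = 4,680 kr
  141,000 kr × 24% = 33,840 kr
  108,000 kr × 38% = 41,040 kr
  139,200 kr × 48% = 66,816 kr
  → 146,376 kr
  Less jobs credit 30,000 kr → 116,376 kr

Alternative minimum tax:
  Adjusted income: 424,200 kr + 138,000 kr + 48,600 kr + 85,700 kr + 129,000 kr = 825,500 kr
  Less exemption 27,000 kr → base 798,500 kr
  798,500 kr × 11% = 87,835 kr

116,376 kr > 87,835 kr, so the standard income tax governs.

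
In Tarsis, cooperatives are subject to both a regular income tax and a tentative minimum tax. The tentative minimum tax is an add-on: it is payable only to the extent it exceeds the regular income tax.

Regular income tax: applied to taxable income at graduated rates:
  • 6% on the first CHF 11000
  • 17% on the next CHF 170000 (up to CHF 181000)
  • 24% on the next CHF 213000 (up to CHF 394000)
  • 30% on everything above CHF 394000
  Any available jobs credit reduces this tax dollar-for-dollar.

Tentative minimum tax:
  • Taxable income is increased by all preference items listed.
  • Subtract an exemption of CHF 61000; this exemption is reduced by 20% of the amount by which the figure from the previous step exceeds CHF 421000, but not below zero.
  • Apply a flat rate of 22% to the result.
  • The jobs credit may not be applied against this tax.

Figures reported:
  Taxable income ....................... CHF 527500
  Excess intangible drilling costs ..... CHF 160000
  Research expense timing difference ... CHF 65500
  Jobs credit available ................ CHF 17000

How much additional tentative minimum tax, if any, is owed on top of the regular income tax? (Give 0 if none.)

Tentative minimum tax:
  Adjusted income: CHF 527500 + CHF 160000 + CHF 65500 = CHF 753000
  Exemption: 20% × (CHF 753000 − CHF 421000) = CHF 66400 ≥ CHF 61000, so the exemption is fully phased out
  Base: CHF 753000 − CHF 0 = CHF 753000
  CHF 753000 × 22% = CHF 165660

Regular income tax:
  CHF 11000 × 6% = CHF 660
  CHF 170000 × 17% = CHF 28900
  CHF 213000 × 24% = CHF 51120
  CHF 133500 × 30% = CHF 40050
  → CHF 120730
  Less jobs credit CHF 17000 → CHF 103730

Excess of tentative minimum tax over regular income tax: CHF 165660 − CHF 103730 = CHF 61930.

CHF 61930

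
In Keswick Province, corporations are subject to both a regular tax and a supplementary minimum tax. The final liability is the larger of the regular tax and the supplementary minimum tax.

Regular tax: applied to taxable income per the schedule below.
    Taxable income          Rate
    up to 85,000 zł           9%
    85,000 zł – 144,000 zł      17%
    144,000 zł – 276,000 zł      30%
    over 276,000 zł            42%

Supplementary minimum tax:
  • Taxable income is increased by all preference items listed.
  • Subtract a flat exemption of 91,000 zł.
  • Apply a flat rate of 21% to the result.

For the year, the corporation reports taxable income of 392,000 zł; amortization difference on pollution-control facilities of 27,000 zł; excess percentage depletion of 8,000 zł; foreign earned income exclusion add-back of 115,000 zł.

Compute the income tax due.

106,000 zł

Supplementary minimum tax:
  Adjusted income: 392,000 zł + 27,000 zł + 8,000 zł + 115,000 zł = 542,000 zł
  Less exemption 91,000 zł → base 451,000 zł
  451,000 zł × 21% = 94,710 zł

Regular tax:
  85,000 zł × 9% = 7,650 zł
  59,000 zł × 17% = 10,030 zł
  132,000 zł × 30% = 39,600 zł
  116,000 zł × 42% = 48,720 zł
  → 106,000 zł

106,000 zł > 94,710 zł, so the regular tax governs.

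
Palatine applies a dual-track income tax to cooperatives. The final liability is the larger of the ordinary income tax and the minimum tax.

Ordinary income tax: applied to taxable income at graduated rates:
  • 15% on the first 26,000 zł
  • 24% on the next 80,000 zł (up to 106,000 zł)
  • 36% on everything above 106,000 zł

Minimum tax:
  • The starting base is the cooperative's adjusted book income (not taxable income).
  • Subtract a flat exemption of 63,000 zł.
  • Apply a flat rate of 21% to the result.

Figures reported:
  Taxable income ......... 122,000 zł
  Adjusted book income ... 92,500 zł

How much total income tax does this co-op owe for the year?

28,860 zł

Minimum tax:
  Base (adjusted book income): 92,500 zł
  Less exemption 63,000 zł → base 29,500 zł
  29,500 zł × 21% = 6,195 zł

Ordinary income tax:
  26,000 zł × 15% = 3,900 zł
  80,000 zł × 24% = 19,200 zł
  16,000 zł × 36% = 5,760 zł
  → 28,860 zł

28,860 zł > 6,195 zł, so the ordinary income tax governs.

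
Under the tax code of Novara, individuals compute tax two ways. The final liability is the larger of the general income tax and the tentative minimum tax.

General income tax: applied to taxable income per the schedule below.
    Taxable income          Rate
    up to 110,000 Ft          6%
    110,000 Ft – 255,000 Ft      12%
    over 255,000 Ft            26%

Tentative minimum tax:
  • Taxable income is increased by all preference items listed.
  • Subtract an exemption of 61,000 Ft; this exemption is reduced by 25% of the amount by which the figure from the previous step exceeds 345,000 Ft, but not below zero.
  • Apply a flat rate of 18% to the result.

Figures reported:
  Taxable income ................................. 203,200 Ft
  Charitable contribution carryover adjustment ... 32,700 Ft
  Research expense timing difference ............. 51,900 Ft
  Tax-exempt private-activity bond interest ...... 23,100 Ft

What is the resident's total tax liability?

Tentative minimum tax:
  Adjusted income: 203,200 Ft + 32,700 Ft + 51,900 Ft + 23,100 Ft = 310,900 Ft
  Exemption: 310,900 Ft ≤ 345,000 Ft, so full 61,000 Ft applies
  Base: 310,900 Ft − 61,000 Ft = 249,900 Ft
  249,900 Ft × 18% = 44,982 Ft

General income tax:
  110,000 Ft × 6% = 6,600 Ft
  93,200 Ft × 12% = 11,184 Ft
  → 17,784 Ft

44,982 Ft > 17,784 Ft, so the tentative minimum tax is the binding amount.

44,982 Ft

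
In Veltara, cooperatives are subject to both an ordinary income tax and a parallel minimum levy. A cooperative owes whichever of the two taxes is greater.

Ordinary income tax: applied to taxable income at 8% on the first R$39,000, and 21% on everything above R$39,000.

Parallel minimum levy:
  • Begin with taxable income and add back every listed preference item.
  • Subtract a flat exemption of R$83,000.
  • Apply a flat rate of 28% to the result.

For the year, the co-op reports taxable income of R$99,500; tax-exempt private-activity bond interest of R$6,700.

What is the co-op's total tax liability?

R$15,825

Parallel minimum levy:
  Adjusted income: R$99,500 + R$6,700 = R$106,200
  Less exemption R$83,000 → base R$23,200
  R$23,200 × 28% = R$6,496

Ordinary income tax:
  R$39,000 × 8% = R$3,120
  R$60,500 × 21% = R$12,705
  → R$15,825

R$15,825 > R$6,496, so the ordinary income tax governs.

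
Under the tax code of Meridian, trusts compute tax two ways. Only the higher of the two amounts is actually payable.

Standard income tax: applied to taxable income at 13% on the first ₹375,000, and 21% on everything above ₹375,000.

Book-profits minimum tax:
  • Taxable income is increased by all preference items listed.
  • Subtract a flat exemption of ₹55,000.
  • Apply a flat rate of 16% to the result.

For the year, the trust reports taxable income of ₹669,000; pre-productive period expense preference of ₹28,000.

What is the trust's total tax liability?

Standard income tax:
  ₹375,000 × 13% = ₹48,750
  ₹294,000 × 21% = ₹61,740
  → ₹110,490

Book-profits minimum tax:
  Adjusted income: ₹669,000 + ₹28,000 = ₹697,000
  Less exemption ₹55,000 → base ₹642,000
  ₹642,000 × 16% = ₹102,720

₹110,490 > ₹102,720, so the standard income tax governs.

₹110,490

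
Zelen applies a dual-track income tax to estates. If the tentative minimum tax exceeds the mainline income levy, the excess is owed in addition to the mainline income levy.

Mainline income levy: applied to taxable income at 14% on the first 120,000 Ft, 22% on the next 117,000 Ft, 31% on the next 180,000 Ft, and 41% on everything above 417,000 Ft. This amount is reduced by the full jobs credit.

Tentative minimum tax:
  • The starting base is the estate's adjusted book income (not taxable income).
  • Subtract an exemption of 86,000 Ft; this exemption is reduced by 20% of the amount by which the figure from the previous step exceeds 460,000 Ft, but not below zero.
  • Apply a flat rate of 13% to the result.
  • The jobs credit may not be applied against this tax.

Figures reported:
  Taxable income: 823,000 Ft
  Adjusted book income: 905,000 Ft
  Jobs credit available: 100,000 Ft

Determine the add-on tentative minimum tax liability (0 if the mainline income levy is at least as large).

0 Ft

Mainline income levy:
  120,000 Ft × 14% = 16,800 Ft
  117,000 Ft × 22% = 25,740 Ft
  180,000 Ft × 31% = 55,800 Ft
  406,000 Ft × 41% = 166,460 Ft
  → 264,800 Ft
  Less jobs credit 100,000 Ft → 164,800 Ft

Tentative minimum tax:
  Base (adjusted book income): 905,000 Ft
  Exemption: 20% × (905,000 Ft − 460,000 Ft) = 89,000 Ft ≥ 86,000 Ft, so the exemption is fully phased out
  Base: 905,000 Ft − 0 Ft = 905,000 Ft
  905,000 Ft × 13% = 117,650 Ft

117,650 Ft ≤ 164,800 Ft, so no add-on is due.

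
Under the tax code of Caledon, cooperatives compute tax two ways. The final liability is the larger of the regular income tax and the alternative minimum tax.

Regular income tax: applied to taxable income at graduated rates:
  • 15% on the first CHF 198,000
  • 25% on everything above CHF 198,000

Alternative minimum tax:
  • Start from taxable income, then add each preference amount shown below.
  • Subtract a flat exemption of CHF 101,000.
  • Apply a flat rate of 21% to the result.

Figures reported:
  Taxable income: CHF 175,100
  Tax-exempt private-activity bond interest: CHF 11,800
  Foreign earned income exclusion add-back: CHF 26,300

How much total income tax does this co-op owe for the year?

CHF 26,265

Alternative minimum tax:
  Adjusted income: CHF 175,100 + CHF 11,800 + CHF 26,300 = CHF 213,200
  Less exemption CHF 101,000 → base CHF 112,200
  CHF 112,200 × 21% = CHF 23,562

Regular income tax:
  CHF 175,100 × 15% = CHF 26,265

CHF 26,265 > CHF 23,562, so the regular income tax governs.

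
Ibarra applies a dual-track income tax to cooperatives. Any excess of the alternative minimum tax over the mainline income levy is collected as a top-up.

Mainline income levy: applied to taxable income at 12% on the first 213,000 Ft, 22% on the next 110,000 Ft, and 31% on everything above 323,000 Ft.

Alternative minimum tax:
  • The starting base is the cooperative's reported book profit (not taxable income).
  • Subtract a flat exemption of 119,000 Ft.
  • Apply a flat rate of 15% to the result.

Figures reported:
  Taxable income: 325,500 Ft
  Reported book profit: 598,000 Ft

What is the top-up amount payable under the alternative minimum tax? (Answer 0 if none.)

Alternative minimum tax:
  Base (reported book profit): 598,000 Ft
  Less exemption 119,000 Ft → base 479,000 Ft
  479,000 Ft × 15% = 71,850 Ft

Mainline income levy:
  213,000 Ft × 12% = 25,560 Ft
  110,000 Ft × 22% = 24,200 Ft
  2,500 Ft × 31% = 775 Ft
  → 50,535 Ft

Excess of alternative minimum tax over mainline income levy: 71,850 Ft − 50,535 Ft = 21,315 Ft.

21,315 Ft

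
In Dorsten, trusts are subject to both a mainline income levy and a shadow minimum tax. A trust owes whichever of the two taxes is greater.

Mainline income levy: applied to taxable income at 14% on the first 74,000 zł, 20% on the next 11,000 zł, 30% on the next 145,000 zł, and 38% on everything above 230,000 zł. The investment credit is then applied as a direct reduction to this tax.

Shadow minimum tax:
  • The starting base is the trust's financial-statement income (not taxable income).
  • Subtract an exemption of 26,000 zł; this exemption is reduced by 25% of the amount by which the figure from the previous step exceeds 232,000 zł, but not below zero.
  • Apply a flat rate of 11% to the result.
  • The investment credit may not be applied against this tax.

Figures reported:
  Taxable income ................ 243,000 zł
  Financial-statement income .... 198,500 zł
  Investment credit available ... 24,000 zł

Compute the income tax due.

Shadow minimum tax:
  Base (financial-statement income): 198,500 zł
  Exemption: 198,500 zł ≤ 232,000 zł, so full 26,000 zł applies
  Base: 198,500 zł − 26,000 zł = 172,500 zł
  172,500 zł × 11% = 18,975 zł

Mainline income levy:
  74,000 zł × 14% = 10,360 zł
  11,000 zł × 20% = 2,200 zł
  145,000 zł × 30% = 43,500 zł
  13,000 zł × 38% = 4,940 zł
  → 61,000 zł
  Less investment credit 24,000 zł → 37,000 zł

37,000 zł > 18,975 zł, so the mainline income levy governs.

37,000 zł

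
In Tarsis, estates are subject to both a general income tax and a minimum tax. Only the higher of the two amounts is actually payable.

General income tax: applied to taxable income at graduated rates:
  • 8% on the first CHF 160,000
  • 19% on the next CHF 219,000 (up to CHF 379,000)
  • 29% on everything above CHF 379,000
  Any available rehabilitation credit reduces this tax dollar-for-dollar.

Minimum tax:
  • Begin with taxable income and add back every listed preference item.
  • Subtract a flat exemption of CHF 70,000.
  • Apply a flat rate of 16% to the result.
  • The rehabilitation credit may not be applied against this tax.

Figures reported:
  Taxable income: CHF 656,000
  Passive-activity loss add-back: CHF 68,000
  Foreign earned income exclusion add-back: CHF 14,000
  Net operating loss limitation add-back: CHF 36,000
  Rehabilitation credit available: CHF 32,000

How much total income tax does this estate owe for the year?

CHF 112,640

Minimum tax:
  Adjusted income: CHF 656,000 + CHF 68,000 + CHF 14,000 + CHF 36,000 = CHF 774,000
  Less exemption CHF 70,000 → base CHF 704,000
  CHF 704,000 × 16% = CHF 112,640

General income tax:
  CHF 160,000 × 8% = CHF 12,800
  CHF 219,000 × 19% = CHF 41,610
  CHF 277,000 × 29% = CHF 80,330
  → CHF 134,740
  Less rehabilitation credit CHF 32,000 → CHF 102,740

CHF 112,640 > CHF 102,740, so the minimum tax is the binding amount.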